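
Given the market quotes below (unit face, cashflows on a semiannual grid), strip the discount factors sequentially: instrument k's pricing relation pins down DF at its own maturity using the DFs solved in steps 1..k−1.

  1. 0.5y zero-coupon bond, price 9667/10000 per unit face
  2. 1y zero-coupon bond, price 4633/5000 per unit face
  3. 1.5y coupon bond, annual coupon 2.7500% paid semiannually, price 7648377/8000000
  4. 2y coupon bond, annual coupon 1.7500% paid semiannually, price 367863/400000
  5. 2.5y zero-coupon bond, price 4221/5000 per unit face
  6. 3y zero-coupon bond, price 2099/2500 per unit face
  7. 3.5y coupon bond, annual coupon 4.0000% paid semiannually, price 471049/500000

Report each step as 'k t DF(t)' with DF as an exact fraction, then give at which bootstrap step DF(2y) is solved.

1 1/2 9667/10000
2 1 4633/5000
3 3/2 4587/5000
4 2 8873/10000
5 5/2 4221/5000
6 3 2099/2500
7 7/2 8181/10000
DF(2y) is solved at step 4

step 1 [0.5y] zero: DF = P = 9667/10000 ≈ 0.966700
step 2 [1y] zero: DF = P = 4633/5000 ≈ 0.926600
step 3 [1.5y] bond c/2=11/800: DF=(7648377/8000000 − 11/800·(0.966700+0.926600))/(1+11/800) = 4587/5000 ≈ 0.917400
step 4 [2y] bond c/2=7/800: DF=(367863/400000 − 7/800·(0.966700+0.926600+0.917400))/(1+7/800) = 8873/10000 ≈ 0.887300
step 5 [2.5y] zero: DF = P = 4221/5000 ≈ 0.844200
step 6 [3y] zero: DF = P = 2099/2500 ≈ 0.839600
step 7 [3.5y] bond c/2=1/50: DF=(471049/500000 − 1/50·(0.966700+0.926600+0.917400+0.887300+0.844200+0.839600))/(1+1/50) = 8181/10000 ≈ 0.818100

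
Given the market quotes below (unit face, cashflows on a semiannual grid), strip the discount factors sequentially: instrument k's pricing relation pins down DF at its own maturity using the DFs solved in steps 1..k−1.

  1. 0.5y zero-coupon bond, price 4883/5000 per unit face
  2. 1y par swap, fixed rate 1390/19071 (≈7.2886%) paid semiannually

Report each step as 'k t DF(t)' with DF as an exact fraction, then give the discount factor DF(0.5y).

1 1/2 4883/5000
2 1 1861/2000
DF(0.5y) = 4883/5000 ≈ 0.976600

step 1 [0.5y] zero: DF = P = 4883/5000 ≈ 0.976600
step 2 [1y] swap r/2=695/19071: DF=(1 − 695/19071·(0.976600))/(1+695/19071) = 1861/2000 ≈ 0.930500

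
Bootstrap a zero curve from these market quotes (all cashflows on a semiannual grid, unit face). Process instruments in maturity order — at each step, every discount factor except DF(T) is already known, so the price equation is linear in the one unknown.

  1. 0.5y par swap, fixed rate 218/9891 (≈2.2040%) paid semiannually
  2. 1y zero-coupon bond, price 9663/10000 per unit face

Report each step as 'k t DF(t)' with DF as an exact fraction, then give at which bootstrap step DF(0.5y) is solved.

step 1 [0.5y] swap r/2=109/9891: DF=(1 − 109/9891·(0))/(1+109/9891) = 9891/10000 ≈ 0.989100
step 2 [1y] zero: DF = P = 9663/10000 ≈ 0.966300

1 1/2 9891/10000
2 1 9663/10000
DF(0.5y) is solved at step 1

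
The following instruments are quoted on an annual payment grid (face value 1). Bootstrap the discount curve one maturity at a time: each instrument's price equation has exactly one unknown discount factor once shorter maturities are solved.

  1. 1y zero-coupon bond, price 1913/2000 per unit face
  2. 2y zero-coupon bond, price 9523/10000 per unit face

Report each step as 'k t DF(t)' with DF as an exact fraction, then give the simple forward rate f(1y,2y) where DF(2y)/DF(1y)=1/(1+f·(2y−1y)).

1 1 1913/2000
2 2 9523/10000
f(1y,2y) = ((1913/2000)/(9523/10000) − 1)/(1) = 42/9523 ≈ 0.4410%

step 1 [1y] zero: DF = P = 1913/2000 ≈ 0.956500
step 2 [2y] zero: DF = P = 9523/10000 ≈ 0.952300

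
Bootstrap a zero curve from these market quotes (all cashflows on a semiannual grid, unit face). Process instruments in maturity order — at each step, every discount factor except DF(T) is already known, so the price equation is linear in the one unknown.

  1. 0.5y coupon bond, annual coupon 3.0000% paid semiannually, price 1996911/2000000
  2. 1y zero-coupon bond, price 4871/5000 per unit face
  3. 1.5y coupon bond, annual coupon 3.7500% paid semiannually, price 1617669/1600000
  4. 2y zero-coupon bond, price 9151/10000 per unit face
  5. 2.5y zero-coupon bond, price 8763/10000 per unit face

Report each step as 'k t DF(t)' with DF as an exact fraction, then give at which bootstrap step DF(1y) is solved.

1 1/2 9837/10000
2 1 4871/5000
3 3/2 2391/2500
4 2 9151/10000
5 5/2 8763/10000
DF(1y) is solved at step 2

step 1 [0.5y] bond c/2=3/200: DF=(1996911/2000000 − 3/200·(0))/(1+3/200) = 9837/10000 ≈ 0.983700
step 2 [1y] zero: DF = P = 4871/5000 ≈ 0.974200
step 3 [1.5y] bond c/2=3/160: DF=(1617669/1600000 − 3/160·(0.983700+0.974200))/(1+3/160) = 2391/2500 ≈ 0.956400
step 4 [2y] zero: DF = P = 9151/10000 ≈ 0.915100
step 5 [2.5y] zero: DF = P = 8763/10000 ≈ 0.876300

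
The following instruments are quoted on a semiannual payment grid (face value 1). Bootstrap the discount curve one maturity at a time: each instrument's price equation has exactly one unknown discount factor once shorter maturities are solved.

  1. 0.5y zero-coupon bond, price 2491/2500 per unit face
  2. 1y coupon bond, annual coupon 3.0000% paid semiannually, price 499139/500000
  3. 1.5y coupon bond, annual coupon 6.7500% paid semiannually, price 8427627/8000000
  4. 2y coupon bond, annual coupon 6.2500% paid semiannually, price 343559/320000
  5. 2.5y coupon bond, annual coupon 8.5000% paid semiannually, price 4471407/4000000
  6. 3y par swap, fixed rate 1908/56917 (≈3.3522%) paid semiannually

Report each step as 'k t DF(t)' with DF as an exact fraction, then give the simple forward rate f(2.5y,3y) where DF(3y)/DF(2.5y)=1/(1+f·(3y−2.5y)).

1 1/2 2491/2500
2 1 1211/1250
3 3/2 9549/10000
4 2 4763/5000
5 5/2 1143/1250
6 3 4523/5000
f(2.5y,3y) = ((1143/1250)/(4523/5000) − 1)/(1/2) = 98/4523 ≈ 2.1667%

step 1 [0.5y] zero: DF = P = 2491/2500 ≈ 0.996400
step 2 [1y] bond c/2=3/200: DF=(499139/500000 − 3/200·(0.996400))/(1+3/200) = 1211/1250 ≈ 0.968800
step 3 [1.5y] bond c/2=27/800: DF=(8427627/8000000 − 27/800·(0.996400+0.968800))/(1+27/800) = 9549/10000 ≈ 0.954900
step 4 [2y] bond c/2=1/32: DF=(343559/320000 − 1/32·(0.996400+0.968800+0.954900))/(1+1/32) = 4763/5000 ≈ 0.952600
step 5 [2.5y] bond c/2=17/400: DF=(4471407/4000000 − 17/400·(0.996400+0.968800+0.954900+0.952600))/(1+17/400) = 1143/1250 ≈ 0.914400
step 6 [3y] swap r/2=954/56917: DF=(1 − 954/56917·(0.996400+0.968800+0.954900+0.952600+0.914400))/(1+954/56917) = 4523/5000 ≈ 0.904600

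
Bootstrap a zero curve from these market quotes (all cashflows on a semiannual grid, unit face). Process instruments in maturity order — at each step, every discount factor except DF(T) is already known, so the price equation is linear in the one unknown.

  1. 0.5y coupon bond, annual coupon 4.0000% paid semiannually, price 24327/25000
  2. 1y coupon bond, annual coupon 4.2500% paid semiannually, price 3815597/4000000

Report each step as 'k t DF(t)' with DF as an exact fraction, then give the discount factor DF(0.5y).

1 1/2 477/500
2 1 4571/5000
DF(0.5y) = 477/500 ≈ 0.954000

step 1 [0.5y] bond c/2=1/50: DF=(24327/25000 − 1/50·(0))/(1+1/50) = 477/500 ≈ 0.954000
step 2 [1y] bond c/2=17/800: DF=(3815597/4000000 − 17/800·(0.954000))/(1+17/800) = 4571/5000 ≈ 0.914200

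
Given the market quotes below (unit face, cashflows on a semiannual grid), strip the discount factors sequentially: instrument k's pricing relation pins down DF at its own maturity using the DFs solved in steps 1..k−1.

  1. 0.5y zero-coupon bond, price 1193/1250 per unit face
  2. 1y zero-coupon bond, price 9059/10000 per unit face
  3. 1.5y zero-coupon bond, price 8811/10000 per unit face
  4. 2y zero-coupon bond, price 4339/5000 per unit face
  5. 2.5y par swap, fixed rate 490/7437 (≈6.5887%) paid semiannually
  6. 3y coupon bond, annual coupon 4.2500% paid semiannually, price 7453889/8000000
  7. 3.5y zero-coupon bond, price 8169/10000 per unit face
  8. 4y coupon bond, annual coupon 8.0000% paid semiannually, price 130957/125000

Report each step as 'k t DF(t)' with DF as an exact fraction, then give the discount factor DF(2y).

step 1 [0.5y] zero: DF = P = 1193/1250 ≈ 0.954400
step 2 [1y] zero: DF = P = 9059/10000 ≈ 0.905900
step 3 [1.5y] zero: DF = P = 8811/10000 ≈ 0.881100
step 4 [2y] zero: DF = P = 4339/5000 ≈ 0.867800
step 5 [2.5y] swap r/2=245/7437: DF=(1 − 245/7437·(0.954400+0.905900+0.881100+0.867800))/(1+245/7437) = 853/1000 ≈ 0.853000
step 6 [3y] bond c/2=17/800: DF=(7453889/8000000 − 17/800·(0.954400+0.905900+0.881100+0.867800+0.853000))/(1+17/800) = 1639/2000 ≈ 0.819500
step 7 [3.5y] zero: DF = P = 8169/10000 ≈ 0.816900
step 8 [4y] bond c/2=1/25: DF=(130957/125000 − 1/25·(0.954400+0.905900+0.881100+0.867800+0.853000+0.819500+0.816900))/(1+1/25) = 483/625 ≈ 0.772800

1 1/2 1193/1250
2 1 9059/10000
3 3/2 8811/10000
4 2 4339/5000
5 5/2 853/1000
6 3 1639/2000
7 7/2 8169/10000
8 4 483/625
DF(2y) = 4339/5000 ≈ 0.867800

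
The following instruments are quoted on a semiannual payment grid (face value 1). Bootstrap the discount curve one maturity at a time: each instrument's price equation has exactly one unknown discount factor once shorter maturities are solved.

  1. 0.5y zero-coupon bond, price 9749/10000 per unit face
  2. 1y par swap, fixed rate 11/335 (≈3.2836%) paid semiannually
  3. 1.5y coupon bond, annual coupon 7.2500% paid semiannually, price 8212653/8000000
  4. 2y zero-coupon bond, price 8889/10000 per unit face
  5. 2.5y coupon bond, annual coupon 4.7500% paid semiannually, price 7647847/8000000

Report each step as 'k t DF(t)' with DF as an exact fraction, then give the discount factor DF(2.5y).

1 1/2 9749/10000
2 1 9681/10000
3 3/2 9227/10000
4 2 8889/10000
5 5/2 8467/10000
DF(2.5y) = 8467/10000 ≈ 0.846700

step 1 [0.5y] zero: DF = P = 9749/10000 ≈ 0.974900
step 2 [1y] swap r/2=11/670: DF=(1 − 11/670·(0.974900))/(1+11/670) = 9681/10000 ≈ 0.968100
step 3 [1.5y] bond c/2=29/800: DF=(8212653/8000000 − 29/800·(0.974900+0.968100))/(1+29/800) = 9227/10000 ≈ 0.922700
step 4 [2y] zero: DF = P = 8889/10000 ≈ 0.888900
step 5 [2.5y] bond c/2=19/800: DF=(7647847/8000000 − 19/800·(0.974900+0.968100+0.922700+0.888900))/(1+19/800) = 8467/10000 ≈ 0.846700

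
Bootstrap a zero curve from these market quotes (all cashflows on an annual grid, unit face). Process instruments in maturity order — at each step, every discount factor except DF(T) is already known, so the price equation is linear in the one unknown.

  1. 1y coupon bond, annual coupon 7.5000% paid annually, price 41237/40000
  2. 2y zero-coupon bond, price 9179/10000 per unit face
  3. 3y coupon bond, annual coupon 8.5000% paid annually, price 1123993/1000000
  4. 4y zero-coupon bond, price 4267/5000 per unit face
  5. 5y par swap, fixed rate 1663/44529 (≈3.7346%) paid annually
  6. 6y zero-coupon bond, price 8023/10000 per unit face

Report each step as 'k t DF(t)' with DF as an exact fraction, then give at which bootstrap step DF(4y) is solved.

1 1 959/1000
2 2 9179/10000
3 3 8889/10000
4 4 4267/5000
5 5 8337/10000
6 6 8023/10000
DF(4y) is solved at step 4

step 1 [1y] bond c/1=3/40: DF=(41237/40000 − 3/40·(0))/(1+3/40) = 959/1000 ≈ 0.959000
step 2 [2y] zero: DF = P = 9179/10000 ≈ 0.917900
step 3 [3y] bond c/1=17/200: DF=(1123993/1000000 − 17/200·(0.959000+0.917900))/(1+17/200) = 8889/10000 ≈ 0.888900
step 4 [4y] zero: DF = P = 4267/5000 ≈ 0.853400
step 5 [5y] swap r/1=1663/44529: DF=(1 − 1663/44529·(0.959000+0.917900+0.888900+0.853400))/(1+1663/44529) = 8337/10000 ≈ 0.833700
step 6 [6y] zero: DF = P = 8023/10000 ≈ 0.802300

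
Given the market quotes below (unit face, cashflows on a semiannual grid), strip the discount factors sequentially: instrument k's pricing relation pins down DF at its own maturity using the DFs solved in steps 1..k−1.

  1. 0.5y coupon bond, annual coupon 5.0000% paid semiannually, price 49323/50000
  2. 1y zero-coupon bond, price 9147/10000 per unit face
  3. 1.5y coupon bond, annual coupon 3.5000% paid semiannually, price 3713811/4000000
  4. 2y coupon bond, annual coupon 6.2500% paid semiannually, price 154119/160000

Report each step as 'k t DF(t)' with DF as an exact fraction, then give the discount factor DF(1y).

step 1 [0.5y] bond c/2=1/40: DF=(49323/50000 − 1/40·(0))/(1+1/40) = 1203/1250 ≈ 0.962400
step 2 [1y] zero: DF = P = 9147/10000 ≈ 0.914700
step 3 [1.5y] bond c/2=7/400: DF=(3713811/4000000 − 7/400·(0.962400+0.914700))/(1+7/400) = 4401/5000 ≈ 0.880200
step 4 [2y] bond c/2=1/32: DF=(154119/160000 − 1/32·(0.962400+0.914700+0.880200))/(1+1/32) = 1701/2000 ≈ 0.850500

1 1/2 1203/1250
2 1 9147/10000
3 3/2 4401/5000
4 2 1701/2000
DF(1y) = 9147/10000 ≈ 0.914700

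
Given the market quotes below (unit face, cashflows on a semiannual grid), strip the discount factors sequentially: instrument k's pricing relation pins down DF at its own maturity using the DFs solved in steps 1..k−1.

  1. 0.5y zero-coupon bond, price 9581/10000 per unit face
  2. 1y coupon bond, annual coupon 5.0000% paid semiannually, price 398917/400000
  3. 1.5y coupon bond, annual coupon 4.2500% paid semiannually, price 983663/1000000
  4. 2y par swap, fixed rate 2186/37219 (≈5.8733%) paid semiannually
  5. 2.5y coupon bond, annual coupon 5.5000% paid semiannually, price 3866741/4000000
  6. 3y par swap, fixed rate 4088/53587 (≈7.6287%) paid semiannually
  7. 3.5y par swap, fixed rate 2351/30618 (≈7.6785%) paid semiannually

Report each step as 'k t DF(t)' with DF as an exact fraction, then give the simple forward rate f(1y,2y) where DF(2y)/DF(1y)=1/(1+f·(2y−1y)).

1 1/2 9581/10000
2 1 1187/1250
3 3/2 1847/2000
4 2 8907/10000
5 5/2 2103/2500
6 3 1989/2500
7 7/2 7649/10000
f(1y,2y) = ((1187/1250)/(8907/10000) − 1)/(1) = 589/8907 ≈ 6.6128%

step 1 [0.5y] zero: DF = P = 9581/10000 ≈ 0.958100
step 2 [1y] bond c/2=1/40: DF=(398917/400000 − 1/40·(0.958100))/(1+1/40) = 1187/1250 ≈ 0.949600
step 3 [1.5y] bond c/2=17/800: DF=(983663/1000000 − 17/800·(0.958100+0.949600))/(1+17/800) = 1847/2000 ≈ 0.923500
step 4 [2y] swap r/2=1093/37219: DF=(1 − 1093/37219·(0.958100+0.949600+0.923500))/(1+1093/37219) = 8907/10000 ≈ 0.890700
step 5 [2.5y] bond c/2=11/400: DF=(3866741/4000000 − 11/400·(0.958100+0.949600+0.923500+0.890700))/(1+11/400) = 2103/2500 ≈ 0.841200
step 6 [3y] swap r/2=2044/53587: DF=(1 − 2044/53587·(0.958100+0.949600+0.923500+0.890700+0.841200))/(1+2044/53587) = 1989/2500 ≈ 0.795600
step 7 [3.5y] swap r/2=2351/61236: DF=(1 − 2351/61236·(0.958100+0.949600+0.923500+0.890700+0.841200+0.795600))/(1+2351/61236) = 7649/10000 ≈ 0.764900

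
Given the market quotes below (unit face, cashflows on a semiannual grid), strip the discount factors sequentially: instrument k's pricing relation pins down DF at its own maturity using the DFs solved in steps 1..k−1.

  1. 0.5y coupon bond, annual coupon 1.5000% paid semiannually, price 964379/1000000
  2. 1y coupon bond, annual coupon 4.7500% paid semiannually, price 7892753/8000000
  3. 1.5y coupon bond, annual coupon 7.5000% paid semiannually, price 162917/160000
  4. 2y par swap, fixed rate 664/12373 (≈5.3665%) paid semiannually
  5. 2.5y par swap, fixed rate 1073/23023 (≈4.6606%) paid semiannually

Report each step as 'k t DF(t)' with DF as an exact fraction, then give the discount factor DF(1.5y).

step 1 [0.5y] bond c/2=3/400: DF=(964379/1000000 − 3/400·(0))/(1+3/400) = 2393/2500 ≈ 0.957200
step 2 [1y] bond c/2=19/800: DF=(7892753/8000000 − 19/800·(0.957200))/(1+19/800) = 1883/2000 ≈ 0.941500
step 3 [1.5y] bond c/2=3/80: DF=(162917/160000 − 3/80·(0.957200+0.941500))/(1+3/80) = 1141/1250 ≈ 0.912800
step 4 [2y] swap r/2=332/12373: DF=(1 − 332/12373·(0.957200+0.941500+0.912800))/(1+332/12373) = 2251/2500 ≈ 0.900400
step 5 [2.5y] swap r/2=1073/46046: DF=(1 − 1073/46046·(0.957200+0.941500+0.912800+0.900400))/(1+1073/46046) = 8927/10000 ≈ 0.892700

1 1/2 2393/2500
2 1 1883/2000
3 3/2 1141/1250
4 2 2251/2500
5 5/2 8927/10000
DF(1.5y) = 1141/1250 ≈ 0.912800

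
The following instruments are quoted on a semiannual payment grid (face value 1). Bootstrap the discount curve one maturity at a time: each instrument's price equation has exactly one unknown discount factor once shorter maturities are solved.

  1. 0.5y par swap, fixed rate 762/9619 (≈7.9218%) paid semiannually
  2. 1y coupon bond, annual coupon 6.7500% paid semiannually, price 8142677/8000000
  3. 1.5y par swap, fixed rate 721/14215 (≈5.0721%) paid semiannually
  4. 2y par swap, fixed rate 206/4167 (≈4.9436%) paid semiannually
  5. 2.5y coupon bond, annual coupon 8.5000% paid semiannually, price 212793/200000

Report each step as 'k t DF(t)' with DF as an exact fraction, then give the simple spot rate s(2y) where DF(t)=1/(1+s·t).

1 1/2 9619/10000
2 1 2383/2500
3 3/2 9279/10000
4 2 9073/10000
5 5/2 8677/10000
s(2y) = (1/(9073/10000) − 1)/(2) = 927/18146 ≈ 5.1086%

step 1 [0.5y] swap r/2=381/9619: DF=(1 − 381/9619·(0))/(1+381/9619) = 9619/10000 ≈ 0.961900
step 2 [1y] bond c/2=27/800: DF=(8142677/8000000 − 27/800·(0.961900))/(1+27/800) = 2383/2500 ≈ 0.953200
step 3 [1.5y] swap r/2=721/28430: DF=(1 − 721/28430·(0.961900+0.953200))/(1+721/28430) = 9279/10000 ≈ 0.927900
step 4 [2y] swap r/2=103/4167: DF=(1 − 103/4167·(0.961900+0.953200+0.927900))/(1+103/4167) = 9073/10000 ≈ 0.907300
step 5 [2.5y] bond c/2=17/400: DF=(212793/200000 − 17/400·(0.961900+0.953200+0.927900+0.907300))/(1+17/400) = 8677/10000 ≈ 0.867700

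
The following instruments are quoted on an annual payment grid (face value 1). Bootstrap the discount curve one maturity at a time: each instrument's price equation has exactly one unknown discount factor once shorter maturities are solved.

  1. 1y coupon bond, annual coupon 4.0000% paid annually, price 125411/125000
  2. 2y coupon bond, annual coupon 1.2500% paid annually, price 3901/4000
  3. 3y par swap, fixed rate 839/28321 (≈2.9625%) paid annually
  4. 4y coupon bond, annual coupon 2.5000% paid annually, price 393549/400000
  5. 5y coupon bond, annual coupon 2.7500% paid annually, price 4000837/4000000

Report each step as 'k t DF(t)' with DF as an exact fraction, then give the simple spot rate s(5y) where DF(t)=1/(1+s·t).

step 1 [1y] bond c/1=1/25: DF=(125411/125000 − 1/25·(0))/(1+1/25) = 9647/10000 ≈ 0.964700
step 2 [2y] bond c/1=1/80: DF=(3901/4000 − 1/80·(0.964700))/(1+1/80) = 9513/10000 ≈ 0.951300
step 3 [3y] swap r/1=839/28321: DF=(1 − 839/28321·(0.964700+0.951300))/(1+839/28321) = 9161/10000 ≈ 0.916100
step 4 [4y] bond c/1=1/40: DF=(393549/400000 − 1/40·(0.964700+0.951300+0.916100))/(1+1/40) = 2227/2500 ≈ 0.890800
step 5 [5y] bond c/1=11/400: DF=(4000837/4000000 − 11/400·(0.964700+0.951300+0.916100+0.890800))/(1+11/400) = 4369/5000 ≈ 0.873800

1 1 9647/10000
2 2 9513/10000
3 3 9161/10000
4 4 2227/2500
5 5 4369/5000
s(5y) = (1/(4369/5000) − 1)/(5) = 631/21845 ≈ 2.8885%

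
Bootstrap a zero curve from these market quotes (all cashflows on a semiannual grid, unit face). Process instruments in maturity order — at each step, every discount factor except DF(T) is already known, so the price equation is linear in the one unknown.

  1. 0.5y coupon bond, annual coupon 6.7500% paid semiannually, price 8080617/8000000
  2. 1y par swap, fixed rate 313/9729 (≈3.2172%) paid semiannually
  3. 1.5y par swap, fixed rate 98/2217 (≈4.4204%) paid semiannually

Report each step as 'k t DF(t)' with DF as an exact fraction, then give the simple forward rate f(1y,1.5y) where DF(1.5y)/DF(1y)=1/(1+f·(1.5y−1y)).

step 1 [0.5y] bond c/2=27/800: DF=(8080617/8000000 − 27/800·(0))/(1+27/800) = 9771/10000 ≈ 0.977100
step 2 [1y] swap r/2=313/19458: DF=(1 − 313/19458·(0.977100))/(1+313/19458) = 9687/10000 ≈ 0.968700
step 3 [1.5y] swap r/2=49/2217: DF=(1 − 49/2217·(0.977100+0.968700))/(1+49/2217) = 9363/10000 ≈ 0.936300

1 1/2 9771/10000
2 1 9687/10000
3 3/2 9363/10000
f(1y,1.5y) = ((9687/10000)/(9363/10000) − 1)/(1/2) = 216/3121 ≈ 6.9209%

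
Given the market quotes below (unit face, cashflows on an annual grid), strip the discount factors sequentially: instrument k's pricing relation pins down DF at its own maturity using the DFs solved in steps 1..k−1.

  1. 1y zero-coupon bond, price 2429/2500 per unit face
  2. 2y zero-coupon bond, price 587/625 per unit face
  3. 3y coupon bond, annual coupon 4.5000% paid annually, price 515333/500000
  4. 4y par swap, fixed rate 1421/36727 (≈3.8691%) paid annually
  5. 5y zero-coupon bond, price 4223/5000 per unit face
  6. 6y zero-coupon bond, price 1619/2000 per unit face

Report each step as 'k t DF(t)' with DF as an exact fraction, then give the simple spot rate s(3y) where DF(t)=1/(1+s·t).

1 1 2429/2500
2 2 587/625
3 3 113/125
4 4 8579/10000
5 5 4223/5000
6 6 1619/2000
s(3y) = (1/(113/125) − 1)/(3) = 4/113 ≈ 3.5398%

step 1 [1y] zero: DF = P = 2429/2500 ≈ 0.971600
step 2 [2y] zero: DF = P = 587/625 ≈ 0.939200
step 3 [3y] bond c/1=9/200: DF=(515333/500000 − 9/200·(0.971600+0.939200))/(1+9/200) = 113/125 ≈ 0.904000
step 4 [4y] swap r/1=1421/36727: DF=(1 − 1421/36727·(0.971600+0.939200+0.904000))/(1+1421/36727) = 8579/10000 ≈ 0.857900
step 5 [5y] zero: DF = P = 4223/5000 ≈ 0.844600
step 6 [6y] zero: DF = P = 1619/2000 ≈ 0.809500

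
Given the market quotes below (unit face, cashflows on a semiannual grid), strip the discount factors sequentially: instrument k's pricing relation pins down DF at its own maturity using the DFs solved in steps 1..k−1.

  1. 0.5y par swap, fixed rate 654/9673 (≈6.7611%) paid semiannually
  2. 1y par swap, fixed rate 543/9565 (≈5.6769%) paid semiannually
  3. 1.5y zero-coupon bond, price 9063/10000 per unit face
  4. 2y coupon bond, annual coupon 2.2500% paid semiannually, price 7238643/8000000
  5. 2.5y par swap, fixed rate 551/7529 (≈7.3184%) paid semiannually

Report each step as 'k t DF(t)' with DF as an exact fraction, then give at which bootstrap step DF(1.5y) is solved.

step 1 [0.5y] swap r/2=327/9673: DF=(1 − 327/9673·(0))/(1+327/9673) = 9673/10000 ≈ 0.967300
step 2 [1y] swap r/2=543/19130: DF=(1 − 543/19130·(0.967300))/(1+543/19130) = 9457/10000 ≈ 0.945700
step 3 [1.5y] zero: DF = P = 9063/10000 ≈ 0.906300
step 4 [2y] bond c/2=9/800: DF=(7238643/8000000 − 9/800·(0.967300+0.945700+0.906300))/(1+9/800) = 4317/5000 ≈ 0.863400
step 5 [2.5y] swap r/2=551/15058: DF=(1 − 551/15058·(0.967300+0.945700+0.906300+0.863400))/(1+551/15058) = 8347/10000 ≈ 0.834700

1 1/2 9673/10000
2 1 9457/10000
3 3/2 9063/10000
4 2 4317/5000
5 5/2 8347/10000
DF(1.5y) is solved at step 3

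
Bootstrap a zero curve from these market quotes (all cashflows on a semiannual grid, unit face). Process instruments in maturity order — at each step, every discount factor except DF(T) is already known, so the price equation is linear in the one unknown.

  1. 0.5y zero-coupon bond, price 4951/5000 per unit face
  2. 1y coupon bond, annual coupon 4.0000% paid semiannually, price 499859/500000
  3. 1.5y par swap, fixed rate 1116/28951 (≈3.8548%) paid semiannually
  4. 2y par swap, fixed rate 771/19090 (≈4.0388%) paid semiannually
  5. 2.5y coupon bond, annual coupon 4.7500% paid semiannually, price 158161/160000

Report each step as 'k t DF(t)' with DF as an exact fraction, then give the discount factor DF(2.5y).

1 1/2 4951/5000
2 1 9607/10000
3 3/2 4721/5000
4 2 9229/10000
5 5/2 877/1000
DF(2.5y) = 877/1000 ≈ 0.877000

step 1 [0.5y] zero: DF = P = 4951/5000 ≈ 0.990200
step 2 [1y] bond c/2=1/50: DF=(499859/500000 − 1/50·(0.990200))/(1+1/50) = 9607/10000 ≈ 0.960700
step 3 [1.5y] swap r/2=558/28951: DF=(1 − 558/28951·(0.990200+0.960700))/(1+558/28951) = 4721/5000 ≈ 0.944200
step 4 [2y] swap r/2=771/38180: DF=(1 − 771/38180·(0.990200+0.960700+0.944200))/(1+771/38180) = 9229/10000 ≈ 0.922900
step 5 [2.5y] bond c/2=19/800: DF=(158161/160000 − 19/800·(0.990200+0.960700+0.944200+0.922900))/(1+19/800) = 877/1000 ≈ 0.877000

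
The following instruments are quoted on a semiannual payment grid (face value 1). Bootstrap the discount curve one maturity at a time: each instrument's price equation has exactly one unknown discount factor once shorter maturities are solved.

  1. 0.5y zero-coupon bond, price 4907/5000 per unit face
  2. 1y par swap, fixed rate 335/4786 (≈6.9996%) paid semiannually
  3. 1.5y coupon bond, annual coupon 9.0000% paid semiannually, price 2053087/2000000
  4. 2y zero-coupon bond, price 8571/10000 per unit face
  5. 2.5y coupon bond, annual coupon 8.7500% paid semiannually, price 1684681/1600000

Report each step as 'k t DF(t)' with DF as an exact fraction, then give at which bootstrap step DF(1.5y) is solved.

step 1 [0.5y] zero: DF = P = 4907/5000 ≈ 0.981400
step 2 [1y] swap r/2=335/9572: DF=(1 − 335/9572·(0.981400))/(1+335/9572) = 933/1000 ≈ 0.933000
step 3 [1.5y] bond c/2=9/200: DF=(2053087/2000000 − 9/200·(0.981400+0.933000))/(1+9/200) = 8999/10000 ≈ 0.899900
step 4 [2y] zero: DF = P = 8571/10000 ≈ 0.857100
step 5 [2.5y] bond c/2=7/160: DF=(1684681/1600000 − 7/160·(0.981400+0.933000+0.899900+0.857100))/(1+7/160) = 8549/10000 ≈ 0.854900

1 1/2 4907/5000
2 1 933/1000
3 3/2 8999/10000
4 2 8571/10000
5 5/2 8549/10000
DF(1.5y) is solved at step 3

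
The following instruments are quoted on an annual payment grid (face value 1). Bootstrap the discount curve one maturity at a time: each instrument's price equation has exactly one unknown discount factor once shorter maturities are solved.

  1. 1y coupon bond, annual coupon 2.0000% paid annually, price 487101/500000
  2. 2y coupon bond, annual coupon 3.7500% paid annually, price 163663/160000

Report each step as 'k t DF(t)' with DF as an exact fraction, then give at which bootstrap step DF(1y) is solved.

1 1 9551/10000
2 2 4757/5000
DF(1y) is solved at step 1

step 1 [1y] bond c/1=1/50: DF=(487101/500000 − 1/50·(0))/(1+1/50) = 9551/10000 ≈ 0.955100
step 2 [2y] bond c/1=3/80: DF=(163663/160000 − 3/80·(0.955100))/(1+3/80) = 4757/5000 ≈ 0.951400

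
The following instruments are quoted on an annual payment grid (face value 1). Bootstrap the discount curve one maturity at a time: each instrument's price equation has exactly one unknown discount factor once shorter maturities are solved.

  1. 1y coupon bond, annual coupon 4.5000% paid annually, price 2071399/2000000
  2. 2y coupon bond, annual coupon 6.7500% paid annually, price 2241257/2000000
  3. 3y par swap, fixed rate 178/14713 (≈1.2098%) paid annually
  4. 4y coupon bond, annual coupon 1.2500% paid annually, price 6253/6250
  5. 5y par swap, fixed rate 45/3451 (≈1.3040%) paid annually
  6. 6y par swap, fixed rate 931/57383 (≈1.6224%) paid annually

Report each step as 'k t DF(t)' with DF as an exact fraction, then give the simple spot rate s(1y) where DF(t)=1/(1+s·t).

step 1 [1y] bond c/1=9/200: DF=(2071399/2000000 − 9/200·(0))/(1+9/200) = 9911/10000 ≈ 0.991100
step 2 [2y] bond c/1=27/400: DF=(2241257/2000000 − 27/400·(0.991100))/(1+27/400) = 9871/10000 ≈ 0.987100
step 3 [3y] swap r/1=178/14713: DF=(1 − 178/14713·(0.991100+0.987100))/(1+178/14713) = 2411/2500 ≈ 0.964400
step 4 [4y] bond c/1=1/80: DF=(6253/6250 − 1/80·(0.991100+0.987100+0.964400))/(1+1/80) = 4759/5000 ≈ 0.951800
step 5 [5y] swap r/1=45/3451: DF=(1 − 45/3451·(0.991100+0.987100+0.964400+0.951800))/(1+45/3451) = 937/1000 ≈ 0.937000
step 6 [6y] swap r/1=931/57383: DF=(1 − 931/57383·(0.991100+0.987100+0.964400+0.951800+0.937000))/(1+931/57383) = 9069/10000 ≈ 0.906900

1 1 9911/10000
2 2 9871/10000
3 3 2411/2500
4 4 4759/5000
5 5 937/1000
6 6 9069/10000
s(1y) = (1/(9911/10000) − 1)/(1) = 89/9911 ≈ 0.8980%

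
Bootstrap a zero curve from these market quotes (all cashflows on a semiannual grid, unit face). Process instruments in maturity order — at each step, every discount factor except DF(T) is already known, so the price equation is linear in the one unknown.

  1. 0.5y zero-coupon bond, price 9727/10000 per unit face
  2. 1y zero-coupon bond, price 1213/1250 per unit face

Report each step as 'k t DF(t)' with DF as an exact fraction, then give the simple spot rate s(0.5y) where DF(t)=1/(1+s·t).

1 1/2 9727/10000
2 1 1213/1250
s(0.5y) = (1/(9727/10000) − 1)/(1/2) = 546/9727 ≈ 5.6132%

step 1 [0.5y] zero: DF = P = 9727/10000 ≈ 0.972700
step 2 [1y] zero: DF = P = 1213/1250 ≈ 0.970400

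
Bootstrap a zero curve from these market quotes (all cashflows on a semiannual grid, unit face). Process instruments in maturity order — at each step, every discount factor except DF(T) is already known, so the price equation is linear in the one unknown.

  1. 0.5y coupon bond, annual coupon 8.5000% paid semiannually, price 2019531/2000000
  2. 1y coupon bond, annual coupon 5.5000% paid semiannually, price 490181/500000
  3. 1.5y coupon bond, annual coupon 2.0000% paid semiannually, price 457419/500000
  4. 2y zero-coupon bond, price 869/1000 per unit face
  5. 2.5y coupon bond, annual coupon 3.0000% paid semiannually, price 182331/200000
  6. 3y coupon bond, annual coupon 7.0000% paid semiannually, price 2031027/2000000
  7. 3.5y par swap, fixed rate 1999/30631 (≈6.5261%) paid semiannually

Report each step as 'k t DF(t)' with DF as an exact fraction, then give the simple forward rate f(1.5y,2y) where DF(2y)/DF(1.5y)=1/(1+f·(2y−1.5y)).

step 1 [0.5y] bond c/2=17/400: DF=(2019531/2000000 − 17/400·(0))/(1+17/400) = 4843/5000 ≈ 0.968600
step 2 [1y] bond c/2=11/400: DF=(490181/500000 − 11/400·(0.968600))/(1+11/400) = 4641/5000 ≈ 0.928200
step 3 [1.5y] bond c/2=1/100: DF=(457419/500000 − 1/100·(0.968600+0.928200))/(1+1/100) = 887/1000 ≈ 0.887000
step 4 [2y] zero: DF = P = 869/1000 ≈ 0.869000
step 5 [2.5y] bond c/2=3/200: DF=(182331/200000 − 3/200·(0.968600+0.928200+0.887000+0.869000))/(1+3/200) = 4221/5000 ≈ 0.844200
step 6 [3y] bond c/2=7/200: DF=(2031027/2000000 − 7/200·(0.968600+0.928200+0.887000+0.869000+0.844200))/(1+7/200) = 8291/10000 ≈ 0.829100
step 7 [3.5y] swap r/2=1999/61262: DF=(1 − 1999/61262·(0.968600+0.928200+0.887000+0.869000+0.844200+0.829100))/(1+1999/61262) = 8001/10000 ≈ 0.800100

1 1/2 4843/5000
2 1 4641/5000
3 3/2 887/1000
4 2 869/1000
5 5/2 4221/5000
6 3 8291/10000
7 7/2 8001/10000
f(1.5y,2y) = ((887/1000)/(869/1000) − 1)/(1/2) = 36/869 ≈ 4.1427%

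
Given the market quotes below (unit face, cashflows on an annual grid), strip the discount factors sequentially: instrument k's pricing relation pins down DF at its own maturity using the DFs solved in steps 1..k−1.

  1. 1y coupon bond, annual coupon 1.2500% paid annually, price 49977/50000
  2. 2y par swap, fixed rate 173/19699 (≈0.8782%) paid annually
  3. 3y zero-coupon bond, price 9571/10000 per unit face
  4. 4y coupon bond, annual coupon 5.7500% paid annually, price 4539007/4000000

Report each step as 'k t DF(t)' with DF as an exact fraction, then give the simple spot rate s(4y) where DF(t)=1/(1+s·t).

1 1 617/625
2 2 9827/10000
3 3 9571/10000
4 4 9139/10000
s(4y) = (1/(9139/10000) − 1)/(4) = 861/36556 ≈ 2.3553%

step 1 [1y] bond c/1=1/80: DF=(49977/50000 − 1/80·(0))/(1+1/80) = 617/625 ≈ 0.987200
step 2 [2y] swap r/1=173/19699: DF=(1 − 173/19699·(0.987200))/(1+173/19699) = 9827/10000 ≈ 0.982700
step 3 [3y] zero: DF = P = 9571/10000 ≈ 0.957100
step 4 [4y] bond c/1=23/400: DF=(4539007/4000000 − 23/400·(0.987200+0.982700+0.957100))/(1+23/400) = 9139/10000 ≈ 0.913900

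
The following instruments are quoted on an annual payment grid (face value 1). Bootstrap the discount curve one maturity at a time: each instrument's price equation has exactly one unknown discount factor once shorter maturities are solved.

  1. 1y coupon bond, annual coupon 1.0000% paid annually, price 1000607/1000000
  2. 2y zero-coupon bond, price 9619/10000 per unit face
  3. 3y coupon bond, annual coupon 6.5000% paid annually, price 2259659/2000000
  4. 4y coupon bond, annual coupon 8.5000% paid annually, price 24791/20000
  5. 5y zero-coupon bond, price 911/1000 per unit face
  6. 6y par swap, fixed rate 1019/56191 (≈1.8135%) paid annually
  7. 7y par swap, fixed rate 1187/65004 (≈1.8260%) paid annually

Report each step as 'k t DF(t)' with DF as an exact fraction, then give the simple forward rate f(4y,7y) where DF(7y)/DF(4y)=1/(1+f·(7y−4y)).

1 1 9907/10000
2 2 9619/10000
3 3 9417/10000
4 4 9157/10000
5 5 911/1000
6 6 8981/10000
7 7 8813/10000
f(4y,7y) = ((9157/10000)/(8813/10000) − 1)/(3) = 344/26439 ≈ 1.3011%

step 1 [1y] bond c/1=1/100: DF=(1000607/1000000 − 1/100·(0))/(1+1/100) = 9907/10000 ≈ 0.990700
step 2 [2y] zero: DF = P = 9619/10000 ≈ 0.961900
step 3 [3y] bond c/1=13/200: DF=(2259659/2000000 − 13/200·(0.990700+0.961900))/(1+13/200) = 9417/10000 ≈ 0.941700
step 4 [4y] bond c/1=17/200: DF=(24791/20000 − 17/200·(0.990700+0.961900+0.941700))/(1+17/200) = 9157/10000 ≈ 0.915700
step 5 [5y] zero: DF = P = 911/1000 ≈ 0.911000
step 6 [6y] swap r/1=1019/56191: DF=(1 − 1019/56191·(0.990700+0.961900+0.941700+0.915700+0.911000))/(1+1019/56191) = 8981/10000 ≈ 0.898100
step 7 [7y] swap r/1=1187/65004: DF=(1 − 1187/65004·(0.990700+0.961900+0.941700+0.915700+0.911000+0.898100))/(1+1187/65004) = 8813/10000 ≈ 0.881300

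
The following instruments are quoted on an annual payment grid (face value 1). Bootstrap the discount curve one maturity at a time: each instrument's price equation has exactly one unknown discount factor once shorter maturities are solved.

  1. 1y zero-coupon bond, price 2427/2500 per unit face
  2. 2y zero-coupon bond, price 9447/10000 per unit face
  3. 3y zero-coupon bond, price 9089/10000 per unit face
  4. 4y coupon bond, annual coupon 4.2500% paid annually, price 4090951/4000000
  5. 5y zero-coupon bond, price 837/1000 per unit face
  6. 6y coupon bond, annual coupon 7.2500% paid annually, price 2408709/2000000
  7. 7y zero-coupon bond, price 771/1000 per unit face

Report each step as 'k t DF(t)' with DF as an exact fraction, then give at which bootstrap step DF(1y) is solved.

step 1 [1y] zero: DF = P = 2427/2500 ≈ 0.970800
step 2 [2y] zero: DF = P = 9447/10000 ≈ 0.944700
step 3 [3y] zero: DF = P = 9089/10000 ≈ 0.908900
step 4 [4y] bond c/1=17/400: DF=(4090951/4000000 − 17/400·(0.970800+0.944700+0.908900))/(1+17/400) = 8659/10000 ≈ 0.865900
step 5 [5y] zero: DF = P = 837/1000 ≈ 0.837000
step 6 [6y] bond c/1=29/400: DF=(2408709/2000000 − 29/400·(0.970800+0.944700+0.908900+0.865900+0.837000))/(1+29/400) = 8169/10000 ≈ 0.816900
step 7 [7y] zero: DF = P = 771/1000 ≈ 0.771000

1 1 2427/2500
2 2 9447/10000
3 3 9089/10000
4 4 8659/10000
5 5 837/1000
6 6 8169/10000
7 7 771/1000
DF(1y) is solved at step 1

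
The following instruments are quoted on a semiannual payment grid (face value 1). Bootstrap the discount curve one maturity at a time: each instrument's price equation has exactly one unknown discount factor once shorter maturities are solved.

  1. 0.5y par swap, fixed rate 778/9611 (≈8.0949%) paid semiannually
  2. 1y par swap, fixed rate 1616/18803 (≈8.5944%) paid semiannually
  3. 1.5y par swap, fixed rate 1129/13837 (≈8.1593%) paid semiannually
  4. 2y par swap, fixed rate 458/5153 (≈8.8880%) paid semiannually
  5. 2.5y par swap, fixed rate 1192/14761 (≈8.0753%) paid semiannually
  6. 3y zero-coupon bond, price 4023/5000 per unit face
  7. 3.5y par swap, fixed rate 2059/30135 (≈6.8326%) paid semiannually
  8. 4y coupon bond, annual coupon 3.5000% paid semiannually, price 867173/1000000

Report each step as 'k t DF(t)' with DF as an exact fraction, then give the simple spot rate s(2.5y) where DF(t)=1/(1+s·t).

step 1 [0.5y] swap r/2=389/9611: DF=(1 − 389/9611·(0))/(1+389/9611) = 9611/10000 ≈ 0.961100
step 2 [1y] swap r/2=808/18803: DF=(1 − 808/18803·(0.961100))/(1+808/18803) = 1149/1250 ≈ 0.919200
step 3 [1.5y] swap r/2=1129/27674: DF=(1 − 1129/27674·(0.961100+0.919200))/(1+1129/27674) = 8871/10000 ≈ 0.887100
step 4 [2y] swap r/2=229/5153: DF=(1 − 229/5153·(0.961100+0.919200+0.887100))/(1+229/5153) = 8397/10000 ≈ 0.839700
step 5 [2.5y] swap r/2=596/14761: DF=(1 − 596/14761·(0.961100+0.919200+0.887100+0.839700))/(1+596/14761) = 2053/2500 ≈ 0.821200
step 6 [3y] zero: DF = P = 4023/5000 ≈ 0.804600
step 7 [3.5y] swap r/2=2059/60270: DF=(1 − 2059/60270·(0.961100+0.919200+0.887100+0.839700+0.821200+0.804600))/(1+2059/60270) = 7941/10000 ≈ 0.794100
step 8 [4y] bond c/2=7/400: DF=(867173/1000000 − 7/400·(0.961100+0.919200+0.887100+0.839700+0.821200+0.804600+0.794100))/(1+7/400) = 3743/5000 ≈ 0.748600

1 1/2 9611/10000
2 1 1149/1250
3 3/2 8871/10000
4 2 8397/10000
5 5/2 2053/2500
6 3 4023/5000
7 7/2 7941/10000
8 4 3743/5000
s(2.5y) = (1/(2053/2500) − 1)/(5/2) = 894/10265 ≈ 8.7092%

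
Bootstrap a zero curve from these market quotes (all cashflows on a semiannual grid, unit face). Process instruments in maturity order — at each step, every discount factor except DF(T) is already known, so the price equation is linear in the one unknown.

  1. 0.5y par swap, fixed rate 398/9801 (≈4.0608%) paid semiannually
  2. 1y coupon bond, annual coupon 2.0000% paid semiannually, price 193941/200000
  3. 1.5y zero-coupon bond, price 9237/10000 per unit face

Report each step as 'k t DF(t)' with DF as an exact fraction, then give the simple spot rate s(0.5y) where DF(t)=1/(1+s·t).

step 1 [0.5y] swap r/2=199/9801: DF=(1 − 199/9801·(0))/(1+199/9801) = 9801/10000 ≈ 0.980100
step 2 [1y] bond c/2=1/100: DF=(193941/200000 − 1/100·(0.980100))/(1+1/100) = 594/625 ≈ 0.950400
step 3 [1.5y] zero: DF = P = 9237/10000 ≈ 0.923700

1 1/2 9801/10000
2 1 594/625
3 3/2 9237/10000
s(0.5y) = (1/(9801/10000) − 1)/(1/2) = 398/9801 ≈ 4.0608%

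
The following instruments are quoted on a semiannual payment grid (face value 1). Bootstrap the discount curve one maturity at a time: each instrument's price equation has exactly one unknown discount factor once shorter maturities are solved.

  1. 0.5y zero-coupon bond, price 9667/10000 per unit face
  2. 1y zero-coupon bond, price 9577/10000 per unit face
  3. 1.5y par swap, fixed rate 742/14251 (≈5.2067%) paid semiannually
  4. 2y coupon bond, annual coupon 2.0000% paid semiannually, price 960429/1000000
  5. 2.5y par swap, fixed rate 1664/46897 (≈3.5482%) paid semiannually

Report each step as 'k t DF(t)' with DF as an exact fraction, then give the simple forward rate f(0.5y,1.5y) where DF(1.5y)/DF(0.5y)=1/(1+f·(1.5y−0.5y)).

1 1/2 9667/10000
2 1 9577/10000
3 3/2 4629/5000
4 2 9227/10000
5 5/2 573/625
f(0.5y,1.5y) = ((9667/10000)/(4629/5000) − 1)/(1) = 409/9258 ≈ 4.4178%

step 1 [0.5y] zero: DF = P = 9667/10000 ≈ 0.966700
step 2 [1y] zero: DF = P = 9577/10000 ≈ 0.957700
step 3 [1.5y] swap r/2=371/14251: DF=(1 − 371/14251·(0.966700+0.957700))/(1+371/14251) = 4629/5000 ≈ 0.925800
step 4 [2y] bond c/2=1/100: DF=(960429/1000000 − 1/100·(0.966700+0.957700+0.925800))/(1+1/100) = 9227/10000 ≈ 0.922700
step 5 [2.5y] swap r/2=832/46897: DF=(1 − 832/46897·(0.966700+0.957700+0.925800+0.922700))/(1+832/46897) = 573/625 ≈ 0.916800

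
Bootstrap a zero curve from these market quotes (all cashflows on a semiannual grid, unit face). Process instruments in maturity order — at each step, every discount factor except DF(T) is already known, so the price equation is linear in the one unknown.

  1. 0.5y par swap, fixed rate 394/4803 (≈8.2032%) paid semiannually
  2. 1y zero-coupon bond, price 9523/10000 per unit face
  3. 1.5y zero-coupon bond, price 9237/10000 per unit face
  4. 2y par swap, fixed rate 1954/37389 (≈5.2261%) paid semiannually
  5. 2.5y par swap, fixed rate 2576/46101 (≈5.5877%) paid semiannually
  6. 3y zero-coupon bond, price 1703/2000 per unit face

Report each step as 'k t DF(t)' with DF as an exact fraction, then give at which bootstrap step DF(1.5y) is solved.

step 1 [0.5y] swap r/2=197/4803: DF=(1 − 197/4803·(0))/(1+197/4803) = 4803/5000 ≈ 0.960600
step 2 [1y] zero: DF = P = 9523/10000 ≈ 0.952300
step 3 [1.5y] zero: DF = P = 9237/10000 ≈ 0.923700
step 4 [2y] swap r/2=977/37389: DF=(1 − 977/37389·(0.960600+0.952300+0.923700))/(1+977/37389) = 9023/10000 ≈ 0.902300
step 5 [2.5y] swap r/2=1288/46101: DF=(1 − 1288/46101·(0.960600+0.952300+0.923700+0.902300))/(1+1288/46101) = 1089/1250 ≈ 0.871200
step 6 [3y] zero: DF = P = 1703/2000 ≈ 0.851500

1 1/2 4803/5000
2 1 9523/10000
3 3/2 9237/10000
4 2 9023/10000
5 5/2 1089/1250
6 3 1703/2000
DF(1.5y) is solved at step 3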